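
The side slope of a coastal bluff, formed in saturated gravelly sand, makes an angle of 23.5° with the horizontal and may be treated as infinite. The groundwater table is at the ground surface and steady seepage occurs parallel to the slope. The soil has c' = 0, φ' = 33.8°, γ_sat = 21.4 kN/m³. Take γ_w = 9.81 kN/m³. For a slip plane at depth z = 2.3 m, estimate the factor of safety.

With seepage parallel to the slope and the water table at the surface, the effective normal stress on the slip plane uses the buoyant unit weight γ' = γ_sat − γ_w while the driving shear stress uses γ_sat:
FS = [c' + γ' z cos²β tanφ'] / [γ_sat z sinβ cosβ]
(For c' = 0 this reduces to FS = (γ'/γ_sat)·tanφ'/tanβ.)
γ' = 21.4 − 9.81 = 11.59 kN/m³
Numerator = 0.0 + 11.59·2.3·cos²23.5°·tan33.8° = 0.0 + 11.59·2.3·0.8410·0.6694 = 15.008 kPa
Denominator = 21.4·2.3·sin23.5°·cos23.5° = 21.4·2.3·0.3987·0.9171 = 17.999 kPa
FS = 15.008 / 17.999 = 0.834

FS = 0.83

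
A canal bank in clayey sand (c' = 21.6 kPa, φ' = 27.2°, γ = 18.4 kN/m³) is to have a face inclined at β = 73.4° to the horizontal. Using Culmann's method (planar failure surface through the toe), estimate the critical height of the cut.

Culmann's analysis gives the critical failure plane at α_cr = (β + φ')/2 = (73.4 + 27.2)/2 = 50.3°, and the critical height
H_c = (4c'/γ) · sinβ cosφ' / [1 − cos(β − φ')]
    = (4·21.6/18.4) · sin73.4°·cos27.2° / [1 − cos(46.2°)]
    = 4.696 · 0.9583·0.8894 / [1 − 0.6921]
    = 4.696 · 0.8523 / 0.3079
    = 13.00 m

H_c = 13.00 m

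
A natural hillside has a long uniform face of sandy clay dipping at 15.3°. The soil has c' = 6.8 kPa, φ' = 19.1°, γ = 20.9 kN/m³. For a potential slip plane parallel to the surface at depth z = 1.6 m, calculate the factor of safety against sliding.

For an infinite slope with a slip plane parallel to the surface (no pore pressure): FS = [c' + γz cos²β tanφ'] / [γz sinβ cosβ].
γz = 20.9·1.6 = 33.44 kN/m²
Numerator = 6.8 + 33.44·cos²15.3°·tan19.1° = 6.8 + 33.44·0.9304·0.3463 = 17.573 kPa
Denominator = 33.44·sin15.3°·cos15.3° = 33.44·0.2639·0.9646 = 8.511 kPa
FS = 17.573 / 8.511 = 2.065

FS = 2.06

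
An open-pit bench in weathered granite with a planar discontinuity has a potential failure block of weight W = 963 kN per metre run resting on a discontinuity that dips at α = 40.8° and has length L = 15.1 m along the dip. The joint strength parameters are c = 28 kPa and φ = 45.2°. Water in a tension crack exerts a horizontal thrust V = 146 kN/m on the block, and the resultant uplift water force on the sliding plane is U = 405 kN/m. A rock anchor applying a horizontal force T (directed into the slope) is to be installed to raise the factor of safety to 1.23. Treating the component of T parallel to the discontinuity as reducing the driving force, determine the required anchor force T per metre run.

T = 162 kN/m

Resolving forces along and normal to the sliding plane, with the horizontal anchor force T adding T·sinα to the effective normal force and T·cosα acting up the plane against the driving force:
FS = [cL + (W cosα − U − V sinα + T sinα) tanφ] / [W sinα + V cosα − T cosα]
Without the anchor: N' = 228.6 kN/m, driving T_d = 739.8 kN/m, resisting R = 28·15.1 + 228.6·tan45.2° = 653.0 kN/m, FS = 0.88.
Setting FS = 1.23 and solving for T:
1.23·(739.8 − T cos40.8°) = 653.0 + T sin40.8°·tan45.2°
T·(sin40.8°·tan45.2° + 1.23·cos40.8°) = 1.23·739.8 − 653.0
T·(0.6534·1.0070 + 1.23·0.7570) = 909.9 − 653.0 = 256.9
T·1.5891 = 256.9
T = 161.7 kN/m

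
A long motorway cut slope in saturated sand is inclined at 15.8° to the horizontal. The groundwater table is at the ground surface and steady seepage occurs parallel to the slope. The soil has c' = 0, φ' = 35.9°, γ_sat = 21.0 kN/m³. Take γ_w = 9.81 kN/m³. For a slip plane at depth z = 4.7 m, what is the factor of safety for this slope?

FS = 1.36

With seepage parallel to the slope and the water table at the surface, the effective normal stress on the slip plane uses the buoyant unit weight γ' = γ_sat − γ_w while the driving shear stress uses γ_sat:
FS = [c' + γ' z cos²β tanφ'] / [γ_sat z sinβ cosβ]
(For c' = 0 this reduces to FS = (γ'/γ_sat)·tanφ'/tanβ.)
γ' = 21.0 − 9.81 = 11.19 kN/m³
Numerator = 0.0 + 11.19·4.7·cos²15.8°·tan35.9° = 0.0 + 11.19·4.7·0.9259·0.7239 = 35.249 kPa
Denominator = 21.0·4.7·sin15.8°·cos15.8° = 21.0·4.7·0.2723·0.9622 = 25.859 kPa
FS = 35.249 / 25.859 = 1.363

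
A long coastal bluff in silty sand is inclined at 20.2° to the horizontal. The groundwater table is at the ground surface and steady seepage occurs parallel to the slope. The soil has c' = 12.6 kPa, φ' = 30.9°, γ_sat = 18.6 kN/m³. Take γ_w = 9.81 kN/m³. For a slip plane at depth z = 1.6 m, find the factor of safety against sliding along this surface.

FS = 2.08

With seepage parallel to the slope and the water table at the surface, the effective normal stress on the slip plane uses the buoyant unit weight γ' = γ_sat − γ_w while the driving shear stress uses γ_sat:
FS = [c' + γ' z cos²β tanφ'] / [γ_sat z sinβ cosβ]
γ' = 18.6 − 9.81 = 8.79 kN/m³
Numerator = 12.6 + 8.79·1.6·cos²20.2°·tan30.9° = 12.6 + 8.79·1.6·0.8808·0.5985 = 20.014 kPa
Denominator = 18.6·1.6·sin20.2°·cos20.2° = 18.6·1.6·0.3453·0.9385 = 9.644 kPa
FS = 20.014 / 9.644 = 2.075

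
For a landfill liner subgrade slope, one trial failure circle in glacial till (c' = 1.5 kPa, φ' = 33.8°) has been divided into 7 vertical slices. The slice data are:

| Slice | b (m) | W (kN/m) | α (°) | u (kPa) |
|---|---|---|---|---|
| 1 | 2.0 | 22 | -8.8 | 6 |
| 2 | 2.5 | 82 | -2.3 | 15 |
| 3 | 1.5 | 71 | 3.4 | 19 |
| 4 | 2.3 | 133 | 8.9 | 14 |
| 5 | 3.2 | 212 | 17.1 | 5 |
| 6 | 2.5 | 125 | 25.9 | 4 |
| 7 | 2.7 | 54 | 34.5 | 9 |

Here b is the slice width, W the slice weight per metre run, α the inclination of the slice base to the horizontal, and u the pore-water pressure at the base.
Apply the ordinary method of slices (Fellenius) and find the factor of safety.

Ordinary method of slices: FS = Σ[c'·Δl_i + (W_i cosα_i − u_i·Δl_i)·tanφ'] / Σ W_i sinα_i, with Δl_i = b_i / cosα_i.
Slice 1: Δl = 2.0/cos(-8.8°) = 2.024 m; N'_1 = 22·cos(-8.8°) − 6·2.024 = 9.6; c'Δl = 3.04; W sinα = -3.4
Slice 2: Δl = 2.5/cos(-2.3°) = 2.502 m; N'_2 = 82·cos(-2.3°) − 15·2.502 = 44.4; c'Δl = 3.75; W sinα = -3.3
Slice 3: Δl = 1.5/cos3.4° = 1.503 m; N'_3 = 71·cos3.4° − 19·1.503 = 42.3; c'Δl = 2.25; W sinα = 4.2
Slice 4: Δl = 2.3/cos8.9° = 2.328 m; N'_4 = 133·cos8.9° − 14·2.328 = 98.8; c'Δl = 3.49; W sinα = 20.6
Slice 5: Δl = 3.2/cos17.1° = 3.348 m; N'_5 = 212·cos17.1° − 5·3.348 = 185.9; c'Δl = 5.02; W sinα = 62.3
Slice 6: Δl = 2.5/cos25.9° = 2.779 m; N'_6 = 125·cos25.9° − 4·2.779 = 101.3; c'Δl = 4.17; W sinα = 54.6
Slice 7: Δl = 2.7/cos34.5° = 3.276 m; N'_7 = 54·cos34.5° − 9·3.276 = 15.0; c'Δl = 4.91; W sinα = 30.6
Σc'Δl = 26.6 kN/m; ΣN' = 497.4 kN/m; ΣW sinα = 165.7 kN/m
Resisting = 26.6 + 497.4·tan33.8° = 26.6 + 333.0 = 359.6 kN/m
FS = 359.6 / 165.7 = 2.171

FS = 2.17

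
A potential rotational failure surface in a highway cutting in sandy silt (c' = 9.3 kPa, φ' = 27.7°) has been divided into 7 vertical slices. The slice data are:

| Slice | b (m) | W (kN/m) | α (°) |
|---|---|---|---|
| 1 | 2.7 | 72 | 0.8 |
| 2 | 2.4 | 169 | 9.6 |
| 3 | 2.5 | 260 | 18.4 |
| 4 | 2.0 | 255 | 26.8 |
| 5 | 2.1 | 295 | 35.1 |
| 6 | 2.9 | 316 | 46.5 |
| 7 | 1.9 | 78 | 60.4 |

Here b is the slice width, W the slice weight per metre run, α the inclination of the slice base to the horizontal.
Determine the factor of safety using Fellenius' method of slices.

Ordinary method of slices: FS = Σ[c'·Δl_i + (W_i cosα_i)·tanφ'] / Σ W_i sinα_i, with Δl_i = b_i / cosα_i.
Slice 1: Δl = 2.7/cos0.8° = 2.700 m; N'_1 = 72·cos0.8° = 72.0; c'Δl = 25.11; W sinα = 1.0
Slice 2: Δl = 2.4/cos9.6° = 2.434 m; N'_2 = 169·cos9.6° = 166.6; c'Δl = 22.64; W sinα = 28.2
Slice 3: Δl = 2.5/cos18.4° = 2.635 m; N'_3 = 260·cos18.4° = 246.7; c'Δl = 24.50; W sinα = 82.1
Slice 4: Δl = 2.0/cos26.8° = 2.241 m; N'_4 = 255·cos26.8° = 227.6; c'Δl = 20.84; W sinα = 115.0
Slice 5: Δl = 2.1/cos35.1° = 2.567 m; N'_5 = 295·cos35.1° = 241.4; c'Δl = 23.87; W sinα = 169.6
Slice 6: Δl = 2.9/cos46.5° = 4.213 m; N'_6 = 316·cos46.5° = 217.5; c'Δl = 39.18; W sinα = 229.2
Slice 7: Δl = 1.9/cos60.4° = 3.847 m; N'_7 = 78·cos60.4° = 38.5; c'Δl = 35.77; W sinα = 67.8
Σc'Δl = 191.9 kN/m; ΣN' = 1210.3 kN/m; ΣW sinα = 692.9 kN/m
Resisting = 191.9 + 1210.3·tan27.7° = 191.9 + 635.4 = 827.4 kN/m
FS = 827.4 / 692.9 = 1.194

FS = 1.19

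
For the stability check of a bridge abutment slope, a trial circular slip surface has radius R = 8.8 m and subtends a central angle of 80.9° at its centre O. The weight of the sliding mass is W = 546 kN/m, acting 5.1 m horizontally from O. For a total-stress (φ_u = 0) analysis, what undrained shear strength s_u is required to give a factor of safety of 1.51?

s_u = 38.5 kPa

FS = s_u·L_a·R / (W·d), so s_u = FS·W·d / (L_a·R).
Arc length L_a = R·θ = 8.8·(80.9°·π/180) = 8.8·1.4120 = 12.43 m
s_u = 1.51·546·5.1 / (12.43·8.8) = 4204.7 / 109.34 = 38.45 kPa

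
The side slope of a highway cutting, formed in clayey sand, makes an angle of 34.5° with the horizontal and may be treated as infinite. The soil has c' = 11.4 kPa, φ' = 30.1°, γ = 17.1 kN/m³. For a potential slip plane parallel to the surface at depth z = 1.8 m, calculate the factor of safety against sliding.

FS = 1.64

For an infinite slope with a slip plane parallel to the surface (no pore pressure): FS = [c' + γz cos²β tanφ'] / [γz sinβ cosβ].
γz = 17.1·1.8 = 30.78 kN/m²
Numerator = 11.4 + 30.78·cos²34.5°·tan30.1° = 11.4 + 30.78·0.6792·0.5797 = 23.518 kPa
Denominator = 30.78·sin34.5°·cos34.5° = 30.78·0.5664·0.8241 = 14.368 kPa
FS = 23.518 / 14.368 = 1.637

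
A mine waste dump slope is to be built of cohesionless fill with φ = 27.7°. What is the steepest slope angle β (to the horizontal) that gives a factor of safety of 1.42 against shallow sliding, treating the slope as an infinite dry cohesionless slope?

For an infinite dry cohesionless slope FS = tanφ/tanβ, so tanβ = tanφ / FS.
tanβ = tan27.7° / 1.42 = 0.5250 / 1.42 = 0.3697
β = arctan(0.3697) = 20.29°

β = 20.3°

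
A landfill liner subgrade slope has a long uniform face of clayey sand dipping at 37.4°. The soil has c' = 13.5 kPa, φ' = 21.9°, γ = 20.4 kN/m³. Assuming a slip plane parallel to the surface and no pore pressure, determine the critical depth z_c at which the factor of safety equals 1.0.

Setting FS = 1.00 in FS = [c' + γz cos²β tanφ'] / [γz sinβ cosβ] and solving for z:
z = c' / [γ cosβ (FS·sinβ − cosβ·tanφ')]
  = 13.5 / [20.4·cos37.4°·(1.00·sin37.4° − cos37.4°·tan21.9°)]
  = 13.5 / [20.4·0.7944·(1.00·0.6074 − 0.7944·0.4020)]
  = 13.5 / 4.6677 = 2.892 m

z_c = 2.89 m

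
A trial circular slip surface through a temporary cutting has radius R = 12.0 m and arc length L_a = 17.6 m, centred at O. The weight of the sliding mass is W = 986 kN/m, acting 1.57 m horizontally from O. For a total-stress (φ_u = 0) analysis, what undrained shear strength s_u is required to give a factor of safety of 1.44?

FS = s_u·L_a·R / (W·d), so s_u = FS·W·d / (L_a·R).
s_u = 1.44·986·1.57 / (17.60·12.0) = 2229.1 / 211.20 = 10.55 kPa

s_u = 10.6 kPa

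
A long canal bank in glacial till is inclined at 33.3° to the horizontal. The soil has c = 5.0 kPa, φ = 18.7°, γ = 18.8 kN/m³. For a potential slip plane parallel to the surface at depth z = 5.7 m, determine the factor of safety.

For an infinite slope with a slip plane parallel to the surface (no pore pressure): FS = [c + γz cos²β tanφ] / [γz sinβ cosβ].
γz = 18.8·5.7 = 107.16 kN/m²
Numerator = 5.0 + 107.16·cos²33.3°·tan18.7° = 5.0 + 107.16·0.6986·0.3385 = 30.338 kPa
Denominator = 107.16·sin33.3°·cos33.3° = 107.16·0.5490·0.8358 = 49.173 kPa
FS = 30.338 / 49.173 = 0.617

FS = 0.62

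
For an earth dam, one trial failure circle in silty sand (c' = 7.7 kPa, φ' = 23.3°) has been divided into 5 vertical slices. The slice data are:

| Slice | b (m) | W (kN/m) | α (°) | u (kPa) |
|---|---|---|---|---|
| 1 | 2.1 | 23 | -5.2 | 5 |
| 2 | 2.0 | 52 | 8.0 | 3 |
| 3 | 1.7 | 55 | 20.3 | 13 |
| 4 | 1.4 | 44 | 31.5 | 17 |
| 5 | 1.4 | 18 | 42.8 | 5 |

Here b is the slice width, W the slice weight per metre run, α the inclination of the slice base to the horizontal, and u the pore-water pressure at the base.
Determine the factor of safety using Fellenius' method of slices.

FS = 1.95

Ordinary method of slices: FS = Σ[c'·Δl_i + (W_i cosα_i − u_i·Δl_i)·tanφ'] / Σ W_i sinα_i, with Δl_i = b_i / cosα_i.
Slice 1: Δl = 2.1/cos(-5.2°) = 2.109 m; N'_1 = 23·cos(-5.2°) − 5·2.109 = 12.4; c'Δl = 16.24; W sinα = -2.1
Slice 2: Δl = 2.0/cos8.0° = 2.020 m; N'_2 = 52·cos8.0° − 3·2.020 = 45.4; c'Δl = 15.55; W sinα = 7.2
Slice 3: Δl = 1.7/cos20.3° = 1.813 m; N'_3 = 55·cos20.3° − 13·1.813 = 28.0; c'Δl = 13.96; W sinα = 19.1
Slice 4: Δl = 1.4/cos31.5° = 1.642 m; N'_4 = 44·cos31.5° − 17·1.642 = 9.6; c'Δl = 12.64; W sinα = 23.0
Slice 5: Δl = 1.4/cos42.8° = 1.908 m; N'_5 = 18·cos42.8° − 5·1.908 = 3.7; c'Δl = 14.69; W sinα = 12.2
Σc'Δl = 73.1 kN/m; ΣN' = 99.1 kN/m; ΣW sinα = 59.5 kN/m
Resisting = 73.1 + 99.1·tan23.3° = 73.1 + 42.7 = 115.8 kN/m
FS = 115.8 / 59.5 = 1.947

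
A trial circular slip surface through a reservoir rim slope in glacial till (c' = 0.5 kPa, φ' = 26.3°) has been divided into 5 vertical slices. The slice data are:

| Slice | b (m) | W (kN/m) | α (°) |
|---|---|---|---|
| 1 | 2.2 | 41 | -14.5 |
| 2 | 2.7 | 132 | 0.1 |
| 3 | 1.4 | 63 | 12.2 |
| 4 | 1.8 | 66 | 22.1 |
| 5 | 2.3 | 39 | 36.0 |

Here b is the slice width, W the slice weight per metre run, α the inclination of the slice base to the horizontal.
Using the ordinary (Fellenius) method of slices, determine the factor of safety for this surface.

Ordinary method of slices: FS = Σ[c'·Δl_i + (W_i cosα_i)·tanφ'] / Σ W_i sinα_i, with Δl_i = b_i / cosα_i.
Slice 1: Δl = 2.2/cos(-14.5°) = 2.272 m; N'_1 = 41·cos(-14.5°) = 39.7; c'Δl = 1.14; W sinα = -10.3
Slice 2: Δl = 2.7/cos0.1° = 2.700 m; N'_2 = 132·cos0.1° = 132.0; c'Δl = 1.35; W sinα = 0.2
Slice 3: Δl = 1.4/cos12.2° = 1.432 m; N'_3 = 63·cos12.2° = 61.6; c'Δl = 0.72; W sinα = 13.3
Slice 4: Δl = 1.8/cos22.1° = 1.943 m; N'_4 = 66·cos22.1° = 61.2; c'Δl = 0.97; W sinα = 24.8
Slice 5: Δl = 2.3/cos36.0° = 2.843 m; N'_5 = 39·cos36.0° = 31.6; c'Δl = 1.42; W sinα = 22.9
Σc'Δl = 5.6 kN/m; ΣN' = 326.0 kN/m; ΣW sinα = 51.0 kN/m
Resisting = 5.6 + 326.0·tan26.3° = 5.6 + 161.1 = 166.7 kN/m
FS = 166.7 / 51.0 = 3.267

FS = 3.27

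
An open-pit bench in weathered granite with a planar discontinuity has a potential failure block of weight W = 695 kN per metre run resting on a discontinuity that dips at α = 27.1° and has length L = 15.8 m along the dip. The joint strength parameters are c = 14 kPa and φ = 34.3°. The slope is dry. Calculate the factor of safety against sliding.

Resolving the block weight along and normal to the plane and applying the Mohr–Coulomb strength on the joint:
N' = W cosα = 695·cos27.1° = 618.7 kN/m
Driving force T = W sinα = 695·sin27.1° = 316.6 kN/m
Resisting force R = c·L + N'·tanφ = 14·15.8 + 618.7·tan34.3° = 221.2 + 422.0 = 643.2 kN/m
FS = R / T = 643.2 / 316.6 = 2.032

FS = 2.03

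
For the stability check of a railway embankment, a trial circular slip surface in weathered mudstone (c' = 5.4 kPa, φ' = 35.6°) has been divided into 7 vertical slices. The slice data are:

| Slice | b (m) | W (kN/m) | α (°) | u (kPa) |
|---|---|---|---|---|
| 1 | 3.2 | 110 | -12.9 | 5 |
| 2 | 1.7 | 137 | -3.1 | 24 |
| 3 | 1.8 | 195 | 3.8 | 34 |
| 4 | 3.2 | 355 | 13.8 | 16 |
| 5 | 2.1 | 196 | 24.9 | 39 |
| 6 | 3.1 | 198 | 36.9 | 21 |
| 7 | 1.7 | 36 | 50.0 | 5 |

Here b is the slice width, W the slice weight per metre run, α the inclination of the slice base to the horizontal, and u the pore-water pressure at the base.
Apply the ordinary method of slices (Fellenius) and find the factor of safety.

FS = 2.26

Ordinary method of slices: FS = Σ[c'·Δl_i + (W_i cosα_i − u_i·Δl_i)·tanφ'] / Σ W_i sinα_i, with Δl_i = b_i / cosα_i.
Slice 1: Δl = 3.2/cos(-12.9°) = 3.283 m; N'_1 = 110·cos(-12.9°) − 5·3.283 = 90.8; c'Δl = 17.73; W sinα = -24.6
Slice 2: Δl = 1.7/cos(-3.1°) = 1.702 m; N'_2 = 137·cos(-3.1°) − 24·1.702 = 95.9; c'Δl = 9.19; W sinα = -7.4
Slice 3: Δl = 1.8/cos3.8° = 1.804 m; N'_3 = 195·cos3.8° − 34·1.804 = 133.2; c'Δl = 9.74; W sinα = 12.9
Slice 4: Δl = 3.2/cos13.8° = 3.295 m; N'_4 = 355·cos13.8° − 16·3.295 = 292.0; c'Δl = 17.79; W sinα = 84.7
Slice 5: Δl = 2.1/cos24.9° = 2.315 m; N'_5 = 196·cos24.9° − 39·2.315 = 87.5; c'Δl = 12.50; W sinα = 82.5
Slice 6: Δl = 3.1/cos36.9° = 3.877 m; N'_6 = 198·cos36.9° − 21·3.877 = 76.9; c'Δl = 20.93; W sinα = 118.9
Slice 7: Δl = 1.7/cos50.0° = 2.645 m; N'_7 = 36·cos50.0° − 5·2.645 = 9.9; c'Δl = 14.28; W sinα = 27.6
Σc'Δl = 102.2 kN/m; ΣN' = 786.4 kN/m; ΣW sinα = 294.6 kN/m
Resisting = 102.2 + 786.4·tan35.6° = 102.2 + 563.0 = 665.1 kN/m
FS = 665.1 / 294.6 = 2.258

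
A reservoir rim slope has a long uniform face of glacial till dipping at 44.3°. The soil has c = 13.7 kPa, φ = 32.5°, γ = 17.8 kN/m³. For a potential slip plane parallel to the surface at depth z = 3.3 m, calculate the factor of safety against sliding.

For an infinite slope with a slip plane parallel to the surface (no pore pressure): FS = [c + γz cos²β tanφ] / [γz sinβ cosβ].
γz = 17.8·3.3 = 58.74 kN/m²
Numerator = 13.7 + 58.74·cos²44.3°·tan32.5° = 13.7 + 58.74·0.5122·0.6371 = 32.868 kPa
Denominator = 58.74·sin44.3°·cos44.3° = 58.74·0.6984·0.7157 = 29.361 kPa
FS = 32.868 / 29.361 = 1.119

FS = 1.12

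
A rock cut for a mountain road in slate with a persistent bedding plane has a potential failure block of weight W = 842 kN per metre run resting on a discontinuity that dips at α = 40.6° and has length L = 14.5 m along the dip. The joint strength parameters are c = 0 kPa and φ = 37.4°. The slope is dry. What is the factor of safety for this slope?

Resolving the block weight along and normal to the plane and applying the Mohr–Coulomb strength on the joint:
N' = W cosα = 842·cos40.6° = 639.3 kN/m
Driving force T = W sinα = 842·sin40.6° = 548.0 kN/m
Resisting force R = c·L + N'·tanφ = 0·14.5 + 639.3·tan37.4° = 0.0 + 488.8 = 488.8 kN/m
FS = R / T = 488.8 / 548.0 = 0.892

FS = 0.89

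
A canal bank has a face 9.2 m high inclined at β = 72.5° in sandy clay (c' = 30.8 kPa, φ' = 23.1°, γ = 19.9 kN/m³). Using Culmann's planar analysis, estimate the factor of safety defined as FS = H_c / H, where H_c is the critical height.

FS = 1.69

H_c = (4c'/γ) · sinβ cosφ' / [1 − cos(β − φ')]
    = (4·30.8/19.9) · sin72.5°·cos23.1° / [1 − cos49.4°]
    = 6.191 · 0.8772 / 0.3492 = 15.55 m
FS = H_c / H = 15.55 / 9.2 = 1.690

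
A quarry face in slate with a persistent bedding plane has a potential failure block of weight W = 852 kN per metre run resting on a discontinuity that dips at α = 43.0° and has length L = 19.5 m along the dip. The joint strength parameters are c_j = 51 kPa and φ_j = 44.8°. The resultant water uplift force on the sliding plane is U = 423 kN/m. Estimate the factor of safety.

FS = 2.05

Resolving the block weight along and normal to the plane and applying the Mohr–Coulomb strength on the joint:
N' = W cosα − U = 852·cos43.0° − 423 = 200.1 kN/m
Driving force T = W sinα = 852·sin43.0° = 581.1 kN/m
Resisting force R = c_j·L + N'·tanφ_j = 51·19.5 + 200.1·tan44.8° = 994.5 + 198.7 = 1193.2 kN/m
FS = R / T = 1193.2 / 581.1 = 2.054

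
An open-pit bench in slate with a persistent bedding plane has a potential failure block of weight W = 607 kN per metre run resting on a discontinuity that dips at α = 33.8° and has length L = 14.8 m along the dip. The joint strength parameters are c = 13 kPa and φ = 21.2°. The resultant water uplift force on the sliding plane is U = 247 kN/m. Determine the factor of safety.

FS = 0.87

Resolving the block weight along and normal to the plane and applying the Mohr–Coulomb strength on the joint:
N' = W cosα − U = 607·cos33.8° − 247 = 257.4 kN/m
Driving force T = W sinα = 607·sin33.8° = 337.7 kN/m
Resisting force R = c·L + N'·tanφ = 13·14.8 + 257.4·tan21.2° = 192.4 + 99.8 = 292.2 kN/m
FS = R / T = 292.2 / 337.7 = 0.865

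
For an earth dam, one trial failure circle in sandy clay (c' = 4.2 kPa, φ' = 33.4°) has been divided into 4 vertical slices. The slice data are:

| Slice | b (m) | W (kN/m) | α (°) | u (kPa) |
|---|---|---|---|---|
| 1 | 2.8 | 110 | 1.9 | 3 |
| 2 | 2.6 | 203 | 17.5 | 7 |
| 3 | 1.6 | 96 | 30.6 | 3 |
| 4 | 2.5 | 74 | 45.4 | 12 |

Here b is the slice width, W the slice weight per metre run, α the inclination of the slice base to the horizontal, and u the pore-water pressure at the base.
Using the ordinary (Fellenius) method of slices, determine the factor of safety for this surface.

FS = 1.71

Ordinary method of slices: FS = Σ[c'·Δl_i + (W_i cosα_i − u_i·Δl_i)·tanφ'] / Σ W_i sinα_i, with Δl_i = b_i / cosα_i.
Slice 1: Δl = 2.8/cos1.9° = 2.802 m; N'_1 = 110·cos1.9° − 3·2.802 = 101.5; c'Δl = 11.77; W sinα = 3.6
Slice 2: Δl = 2.6/cos17.5° = 2.726 m; N'_2 = 203·cos17.5° − 7·2.726 = 174.5; c'Δl = 11.45; W sinα = 61.0
Slice 3: Δl = 1.6/cos30.6° = 1.859 m; N'_3 = 96·cos30.6° − 3·1.859 = 77.1; c'Δl = 7.81; W sinα = 48.9
Slice 4: Δl = 2.5/cos45.4° = 3.560 m; N'_4 = 74·cos45.4° − 12·3.560 = 9.2; c'Δl = 14.95; W sinα = 52.7
Σc'Δl = 46.0 kN/m; ΣN' = 362.3 kN/m; ΣW sinα = 166.2 kN/m
Resisting = 46.0 + 362.3·tan33.4° = 46.0 + 238.9 = 284.9 kN/m
FS = 284.9 / 166.2 = 1.714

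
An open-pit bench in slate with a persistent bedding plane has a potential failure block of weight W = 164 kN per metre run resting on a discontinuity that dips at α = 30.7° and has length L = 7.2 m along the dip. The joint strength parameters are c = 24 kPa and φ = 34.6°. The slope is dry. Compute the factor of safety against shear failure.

FS = 3.23

Resolving the block weight along and normal to the plane and applying the Mohr–Coulomb strength on the joint:
N' = W cosα = 164·cos30.7° = 141.0 kN/m
Driving force T = W sinα = 164·sin30.7° = 83.7 kN/m
Resisting force R = c·L + N'·tanφ = 24·7.2 + 141.0·tan34.6° = 172.8 + 97.3 = 270.1 kN/m
FS = R / T = 270.1 / 83.7 = 3.226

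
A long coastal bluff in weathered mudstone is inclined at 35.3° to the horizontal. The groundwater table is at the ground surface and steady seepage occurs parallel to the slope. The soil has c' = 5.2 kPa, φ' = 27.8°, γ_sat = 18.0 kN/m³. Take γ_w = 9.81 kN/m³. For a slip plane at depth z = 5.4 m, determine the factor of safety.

With seepage parallel to the slope and the water table at the surface, the effective normal stress on the slip plane uses the buoyant unit weight γ' = γ_sat − γ_w while the driving shear stress uses γ_sat:
FS = [c' + γ' z cos²β tanφ'] / [γ_sat z sinβ cosβ]
γ' = 18.0 − 9.81 = 8.19 kN/m³
Numerator = 5.2 + 8.19·5.4·cos²35.3°·tan27.8° = 5.2 + 8.19·5.4·0.6661·0.5272 = 20.731 kPa
Denominator = 18.0·5.4·sin35.3°·cos35.3° = 18.0·5.4·0.5779·0.8161 = 45.841 kPa
FS = 20.731 / 45.841 = 0.452

FS = 0.45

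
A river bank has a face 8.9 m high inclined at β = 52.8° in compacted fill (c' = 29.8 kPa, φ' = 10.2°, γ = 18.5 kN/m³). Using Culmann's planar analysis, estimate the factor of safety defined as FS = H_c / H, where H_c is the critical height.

FS = 2.15

H_c = (4c'/γ) · sinβ cosφ' / [1 − cos(β − φ')]
    = (4·29.8/18.5) · sin52.8°·cos10.2° / [1 − cos42.6°]
    = 6.443 · 0.7839 / 0.2639 = 19.14 m
FS = H_c / H = 19.14 / 8.9 = 2.151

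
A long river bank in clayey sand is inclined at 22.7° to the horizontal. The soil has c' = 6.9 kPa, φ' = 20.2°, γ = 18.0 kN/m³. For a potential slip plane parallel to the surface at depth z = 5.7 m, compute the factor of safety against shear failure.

For an infinite slope with a slip plane parallel to the surface (no pore pressure): FS = [c' + γz cos²β tanφ'] / [γz sinβ cosβ].
γz = 18.0·5.7 = 102.60 kN/m²
Numerator = 6.9 + 102.60·cos²22.7°·tan20.2° = 6.9 + 102.60·0.8511·0.3679 = 39.028 kPa
Denominator = 102.60·sin22.7°·cos22.7° = 102.60·0.3859·0.9225 = 36.527 kPa
FS = 39.028 / 36.527 = 1.068

FS = 1.07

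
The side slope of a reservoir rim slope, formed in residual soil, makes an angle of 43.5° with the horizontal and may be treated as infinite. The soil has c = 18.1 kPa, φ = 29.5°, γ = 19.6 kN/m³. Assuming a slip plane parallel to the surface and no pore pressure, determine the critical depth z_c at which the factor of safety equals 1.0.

Setting FS = 1.00 in FS = [c + γz cos²β tanφ] / [γz sinβ cosβ] and solving for z:
z = c / [γ cosβ (FS·sinβ − cosβ·tanφ)]
  = 18.1 / [19.6·cos43.5°·(1.00·sin43.5° − cos43.5°·tan29.5°)]
  = 18.1 / [19.6·0.7254·(1.00·0.6884 − 0.7254·0.5658)]
  = 18.1 / 3.9518 = 4.580 m

z_c = 4.58 m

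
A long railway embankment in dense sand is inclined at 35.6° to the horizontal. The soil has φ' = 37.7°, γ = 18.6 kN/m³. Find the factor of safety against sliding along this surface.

For a dry cohesionless infinite slope the factor of safety is FS = tanφ' / tanβ.
FS = tan37.7° / tan35.6° = 0.7729 / 0.7159 = 1.080

FS = 1.08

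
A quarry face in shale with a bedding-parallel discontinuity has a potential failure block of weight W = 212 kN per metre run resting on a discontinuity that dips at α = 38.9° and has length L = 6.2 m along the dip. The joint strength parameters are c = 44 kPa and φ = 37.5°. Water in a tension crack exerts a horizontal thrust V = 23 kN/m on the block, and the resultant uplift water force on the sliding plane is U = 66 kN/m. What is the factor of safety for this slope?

Resolving the block weight along and normal to the plane and applying the Mohr–Coulomb strength on the joint:
N' = W cosα − U − V sinα = 212·cos38.9° − 66 − 23·sin38.9° = 84.5 kN/m
Driving force T = W sinα + V cosα = 212·sin38.9° + 23·cos38.9° = 151.0 kN/m
Resisting force R = c·L + N'·tanφ = 44·6.2 + 84.5·tan37.5° = 272.8 + 64.9 = 337.7 kN/m
FS = R / T = 337.7 / 151.0 = 2.236

FS = 2.24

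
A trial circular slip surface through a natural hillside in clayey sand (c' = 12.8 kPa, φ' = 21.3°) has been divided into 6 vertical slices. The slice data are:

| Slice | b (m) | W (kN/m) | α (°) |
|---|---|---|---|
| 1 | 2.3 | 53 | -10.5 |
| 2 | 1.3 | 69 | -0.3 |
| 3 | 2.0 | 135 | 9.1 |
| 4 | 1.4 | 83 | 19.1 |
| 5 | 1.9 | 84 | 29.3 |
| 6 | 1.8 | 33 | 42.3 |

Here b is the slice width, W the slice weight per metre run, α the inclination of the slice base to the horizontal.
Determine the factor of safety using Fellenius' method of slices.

FS = 3.13

Ordinary method of slices: FS = Σ[c'·Δl_i + (W_i cosα_i)·tanφ'] / Σ W_i sinα_i, with Δl_i = b_i / cosα_i.
Slice 1: Δl = 2.3/cos(-10.5°) = 2.339 m; N'_1 = 53·cos(-10.5°) = 52.1; c'Δl = 29.94; W sinα = -9.7
Slice 2: Δl = 1.3/cos(-0.3°) = 1.300 m; N'_2 = 69·cos(-0.3°) = 69.0; c'Δl = 16.64; W sinα = -0.4
Slice 3: Δl = 2.0/cos9.1° = 2.025 m; N'_3 = 135·cos9.1° = 133.3; c'Δl = 25.93; W sinα = 21.4
Slice 4: Δl = 1.4/cos19.1° = 1.482 m; N'_4 = 83·cos19.1° = 78.4; c'Δl = 18.96; W sinα = 27.2
Slice 5: Δl = 1.9/cos29.3° = 2.179 m; N'_5 = 84·cos29.3° = 73.3; c'Δl = 27.89; W sinα = 41.1
Slice 6: Δl = 1.8/cos42.3° = 2.434 m; N'_6 = 33·cos42.3° = 24.4; c'Δl = 31.15; W sinα = 22.2
Σc'Δl = 150.5 kN/m; ΣN' = 430.5 kN/m; ΣW sinα = 101.8 kN/m
Resisting = 150.5 + 430.5·tan21.3° = 150.5 + 167.8 = 318.4 kN/m
FS = 318.4 / 101.8 = 3.127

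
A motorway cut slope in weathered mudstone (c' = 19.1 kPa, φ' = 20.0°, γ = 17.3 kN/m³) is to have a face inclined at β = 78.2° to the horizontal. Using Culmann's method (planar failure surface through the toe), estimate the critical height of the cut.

Culmann's analysis gives the critical failure plane at α_cr = (β + φ')/2 = (78.2 + 20.0)/2 = 49.1°, and the critical height
H_c = (4c'/γ) · sinβ cosφ' / [1 − cos(β − φ')]
    = (4·19.1/17.3) · sin78.2°·cos20.0° / [1 − cos(58.2°)]
    = 4.416 · 0.9789·0.9397 / [1 − 0.5270]
    = 4.416 · 0.9198 / 0.4730
    = 8.59 m

H_c = 8.59 m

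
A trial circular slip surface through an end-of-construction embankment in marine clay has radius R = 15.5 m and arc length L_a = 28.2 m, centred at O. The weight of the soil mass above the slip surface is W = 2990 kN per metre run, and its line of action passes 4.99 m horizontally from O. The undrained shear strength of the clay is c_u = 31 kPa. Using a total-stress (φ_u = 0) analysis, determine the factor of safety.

FS = 0.91

Taking moments about the centre O, the resisting moment is provided by the undrained shear strength acting along the arc:
M_R = c_u·L_a·R = 31·28.20·15.5 = 13550.1 kN·m/m
M_D = W·d = 2990·4.99 = 14920.1 kN·m/m
FS = M_R / M_D = 13550.1 / 14920.1 = 0.908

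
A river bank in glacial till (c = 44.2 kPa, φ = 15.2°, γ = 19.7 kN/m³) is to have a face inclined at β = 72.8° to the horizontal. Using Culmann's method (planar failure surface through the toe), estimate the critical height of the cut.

H_c = 17.82 m

Culmann's analysis gives the critical failure plane at α_cr = (β + φ)/2 = (72.8 + 15.2)/2 = 44.0°, and the critical height
H_c = (4c/γ) · sinβ cosφ / [1 − cos(β − φ)]
    = (4·44.2/19.7) · sin72.8°·cos15.2° / [1 − cos(57.6°)]
    = 8.975 · 0.9553·0.9650 / [1 − 0.5358]
    = 8.975 · 0.9219 / 0.4642
    = 17.82 m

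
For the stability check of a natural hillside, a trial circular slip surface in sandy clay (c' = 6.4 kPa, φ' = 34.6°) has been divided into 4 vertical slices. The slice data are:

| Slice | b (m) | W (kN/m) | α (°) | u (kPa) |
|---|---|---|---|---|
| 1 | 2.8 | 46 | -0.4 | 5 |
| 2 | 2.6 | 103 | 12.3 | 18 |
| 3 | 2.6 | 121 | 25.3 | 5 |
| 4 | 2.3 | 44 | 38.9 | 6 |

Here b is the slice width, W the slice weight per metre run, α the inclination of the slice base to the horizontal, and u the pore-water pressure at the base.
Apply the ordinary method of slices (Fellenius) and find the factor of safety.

Ordinary method of slices: FS = Σ[c'·Δl_i + (W_i cosα_i − u_i·Δl_i)·tanφ'] / Σ W_i sinα_i, with Δl_i = b_i / cosα_i.
Slice 1: Δl = 2.8/cos(-0.4°) = 2.800 m; N'_1 = 46·cos(-0.4°) − 5·2.800 = 32.0; c'Δl = 17.92; W sinα = -0.3
Slice 2: Δl = 2.6/cos12.3° = 2.661 m; N'_2 = 103·cos12.3° − 18·2.661 = 52.7; c'Δl = 17.03; W sinα = 21.9
Slice 3: Δl = 2.6/cos25.3° = 2.876 m; N'_3 = 121·cos25.3° − 5·2.876 = 95.0; c'Δl = 18.41; W sinα = 51.7
Slice 4: Δl = 2.3/cos38.9° = 2.955 m; N'_4 = 44·cos38.9° − 6·2.955 = 16.5; c'Δl = 18.91; W sinα = 27.6
Σc'Δl = 72.3 kN/m; ΣN' = 196.3 kN/m; ΣW sinα = 101.0 kN/m
Resisting = 72.3 + 196.3·tan34.6° = 72.3 + 135.4 = 207.7 kN/m
FS = 207.7 / 101.0 = 2.057

FS = 2.06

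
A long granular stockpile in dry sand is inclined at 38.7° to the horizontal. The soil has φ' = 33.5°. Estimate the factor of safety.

For a dry cohesionless infinite slope the factor of safety is FS = tanφ' / tanβ.
FS = tan33.5° / tan38.7° = 0.6619 / 0.8012 = 0.826

FS = 0.83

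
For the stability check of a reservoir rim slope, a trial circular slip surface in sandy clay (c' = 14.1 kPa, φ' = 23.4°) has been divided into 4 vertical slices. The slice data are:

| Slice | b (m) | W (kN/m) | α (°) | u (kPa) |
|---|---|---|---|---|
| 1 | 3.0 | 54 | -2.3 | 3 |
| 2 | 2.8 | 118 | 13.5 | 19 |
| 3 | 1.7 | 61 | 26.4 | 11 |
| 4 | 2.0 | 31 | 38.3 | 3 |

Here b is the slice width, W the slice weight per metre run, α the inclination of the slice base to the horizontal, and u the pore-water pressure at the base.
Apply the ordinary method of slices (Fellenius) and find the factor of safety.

Ordinary method of slices: FS = Σ[c'·Δl_i + (W_i cosα_i − u_i·Δl_i)·tanφ'] / Σ W_i sinα_i, with Δl_i = b_i / cosα_i.
Slice 1: Δl = 3.0/cos(-2.3°) = 3.002 m; N'_1 = 54·cos(-2.3°) − 3·3.002 = 44.9; c'Δl = 42.33; W sinα = -2.2
Slice 2: Δl = 2.8/cos13.5° = 2.880 m; N'_2 = 118·cos13.5° − 19·2.880 = 60.0; c'Δl = 40.60; W sinα = 27.5
Slice 3: Δl = 1.7/cos26.4° = 1.898 m; N'_3 = 61·cos26.4° − 11·1.898 = 33.8; c'Δl = 26.76; W sinα = 27.1
Slice 4: Δl = 2.0/cos38.3° = 2.548 m; N'_4 = 31·cos38.3° − 3·2.548 = 16.7; c'Δl = 35.93; W sinα = 19.2
Σc'Δl = 145.6 kN/m; ΣN' = 155.4 kN/m; ΣW sinα = 71.7 kN/m
Resisting = 145.6 + 155.4·tan23.4° = 145.6 + 67.3 = 212.9 kN/m
FS = 212.9 / 71.7 = 2.969

FS = 2.97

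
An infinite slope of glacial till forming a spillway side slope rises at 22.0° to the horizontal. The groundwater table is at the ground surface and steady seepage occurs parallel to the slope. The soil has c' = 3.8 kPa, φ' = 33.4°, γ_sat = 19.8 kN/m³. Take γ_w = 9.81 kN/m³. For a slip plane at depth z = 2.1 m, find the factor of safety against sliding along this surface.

With seepage parallel to the slope and the water table at the surface, the effective normal stress on the slip plane uses the buoyant unit weight γ' = γ_sat − γ_w while the driving shear stress uses γ_sat:
FS = [c' + γ' z cos²β tanφ'] / [γ_sat z sinβ cosβ]
γ' = 19.8 − 9.81 = 9.99 kN/m³
Numerator = 3.8 + 9.99·2.1·cos²22.0°·tan33.4° = 3.8 + 9.99·2.1·0.8597·0.6594 = 15.692 kPa
Denominator = 19.8·2.1·sin22.0°·cos22.0° = 19.8·2.1·0.3746·0.9272 = 14.442 kPa
FS = 15.692 / 14.442 = 1.087

FS = 1.09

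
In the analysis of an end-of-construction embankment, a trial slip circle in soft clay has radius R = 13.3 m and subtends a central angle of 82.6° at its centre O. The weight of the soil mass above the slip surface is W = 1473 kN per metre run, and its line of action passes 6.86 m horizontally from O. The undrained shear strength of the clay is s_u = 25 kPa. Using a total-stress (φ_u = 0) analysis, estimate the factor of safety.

FS = 0.63

Taking moments about the centre O, the resisting moment is provided by the undrained shear strength acting along the arc:
Arc length L_a = R·θ = 13.3·(82.6°·π/180) = 13.3·1.4416 = 19.17 m
M_R = s_u·L_a·R = 25·19.17·13.3 = 6375.3 kN·m/m
M_D = W·d = 1473·6.86 = 10104.8 kN·m/m
FS = M_R / M_D = 6375.3 / 10104.8 = 0.631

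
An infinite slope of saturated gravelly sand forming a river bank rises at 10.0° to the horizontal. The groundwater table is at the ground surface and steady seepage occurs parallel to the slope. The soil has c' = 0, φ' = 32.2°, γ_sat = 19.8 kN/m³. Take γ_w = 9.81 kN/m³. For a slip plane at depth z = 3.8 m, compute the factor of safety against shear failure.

With seepage parallel to the slope and the water table at the surface, the effective normal stress on the slip plane uses the buoyant unit weight γ' = γ_sat − γ_w while the driving shear stress uses γ_sat:
FS = [c' + γ' z cos²β tanφ'] / [γ_sat z sinβ cosβ]
(For c' = 0 this reduces to FS = (γ'/γ_sat)·tanφ'/tanβ.)
γ' = 19.8 − 9.81 = 9.99 kN/m³
Numerator = 0.0 + 9.99·3.8·cos²10.0°·tan32.2° = 0.0 + 9.99·3.8·0.9698·0.6297 = 23.185 kPa
Denominator = 19.8·3.8·sin10.0°·cos10.0° = 19.8·3.8·0.1736·0.9848 = 12.867 kPa
FS = 23.185 / 12.867 = 1.802

FS = 1.80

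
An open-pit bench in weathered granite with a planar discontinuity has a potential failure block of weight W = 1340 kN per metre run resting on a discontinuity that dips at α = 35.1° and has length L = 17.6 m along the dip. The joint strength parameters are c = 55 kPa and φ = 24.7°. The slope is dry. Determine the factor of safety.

Resolving the block weight along and normal to the plane and applying the Mohr–Coulomb strength on the joint:
N' = W cosα = 1340·cos35.1° = 1096.3 kN/m
Driving force T = W sinα = 1340·sin35.1° = 770.5 kN/m
Resisting force R = c·L + N'·tanφ = 55·17.6 + 1096.3·tan24.7° = 968.0 + 504.3 = 1472.3 kN/m
FS = R / T = 1472.3 / 770.5 = 1.911

FS = 1.91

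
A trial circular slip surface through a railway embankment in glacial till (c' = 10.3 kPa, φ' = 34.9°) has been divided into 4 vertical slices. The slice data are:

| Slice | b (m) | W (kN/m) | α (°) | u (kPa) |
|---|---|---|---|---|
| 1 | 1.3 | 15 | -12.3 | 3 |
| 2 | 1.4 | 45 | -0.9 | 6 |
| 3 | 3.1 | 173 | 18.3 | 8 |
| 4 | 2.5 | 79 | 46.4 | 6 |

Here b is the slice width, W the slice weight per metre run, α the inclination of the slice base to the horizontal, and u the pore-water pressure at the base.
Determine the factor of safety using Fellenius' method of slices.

FS = 2.33

Ordinary method of slices: FS = Σ[c'·Δl_i + (W_i cosα_i − u_i·Δl_i)·tanφ'] / Σ W_i sinα_i, with Δl_i = b_i / cosα_i.
Slice 1: Δl = 1.3/cos(-12.3°) = 1.331 m; N'_1 = 15·cos(-12.3°) − 3·1.331 = 10.7; c'Δl = 13.70; W sinα = -3.2
Slice 2: Δl = 1.4/cos(-0.9°) = 1.400 m; N'_2 = 45·cos(-0.9°) − 6·1.400 = 36.6; c'Δl = 14.42; W sinα = -0.7
Slice 3: Δl = 3.1/cos18.3° = 3.265 m; N'_3 = 173·cos18.3° − 8·3.265 = 138.1; c'Δl = 33.63; W sinα = 54.3
Slice 4: Δl = 2.5/cos46.4° = 3.625 m; N'_4 = 79·cos46.4° − 6·3.625 = 32.7; c'Δl = 37.34; W sinα = 57.2
Σc'Δl = 99.1 kN/m; ΣN' = 218.1 kN/m; ΣW sinα = 107.6 kN/m
Resisting = 99.1 + 218.1·tan34.9° = 99.1 + 152.2 = 251.3 kN/m
FS = 251.3 / 107.6 = 2.334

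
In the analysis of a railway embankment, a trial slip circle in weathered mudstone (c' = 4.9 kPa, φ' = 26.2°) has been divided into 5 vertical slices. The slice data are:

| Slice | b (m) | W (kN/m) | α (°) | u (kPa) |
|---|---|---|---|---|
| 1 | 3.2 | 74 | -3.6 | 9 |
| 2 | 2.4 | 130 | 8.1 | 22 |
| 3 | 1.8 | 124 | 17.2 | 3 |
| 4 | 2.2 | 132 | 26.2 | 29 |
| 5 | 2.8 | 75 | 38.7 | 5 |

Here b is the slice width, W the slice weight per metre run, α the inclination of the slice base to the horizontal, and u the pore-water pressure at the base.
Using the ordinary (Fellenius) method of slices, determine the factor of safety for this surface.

FS = 1.44

Ordinary method of slices: FS = Σ[c'·Δl_i + (W_i cosα_i − u_i·Δl_i)·tanφ'] / Σ W_i sinα_i, with Δl_i = b_i / cosα_i.
Slice 1: Δl = 3.2/cos(-3.6°) = 3.206 m; N'_1 = 74·cos(-3.6°) − 9·3.206 = 45.0; c'Δl = 15.71; W sinα = -4.6
Slice 2: Δl = 2.4/cos8.1° = 2.424 m; N'_2 = 130·cos8.1° − 22·2.424 = 75.4; c'Δl = 11.88; W sinα = 18.3
Slice 3: Δl = 1.8/cos17.2° = 1.884 m; N'_3 = 124·cos17.2° − 3·1.884 = 112.8; c'Δl = 9.23; W sinα = 36.7
Slice 4: Δl = 2.2/cos26.2° = 2.452 m; N'_4 = 132·cos26.2° − 29·2.452 = 47.3; c'Δl = 12.01; W sinα = 58.3
Slice 5: Δl = 2.8/cos38.7° = 3.588 m; N'_5 = 75·cos38.7° − 5·3.588 = 40.6; c'Δl = 17.58; W sinα = 46.9
Σc'Δl = 66.4 kN/m; ΣN' = 321.1 kN/m; ΣW sinα = 155.5 kN/m
Resisting = 66.4 + 321.1·tan26.2° = 66.4 + 158.0 = 224.4 kN/m
FS = 224.4 / 155.5 = 1.443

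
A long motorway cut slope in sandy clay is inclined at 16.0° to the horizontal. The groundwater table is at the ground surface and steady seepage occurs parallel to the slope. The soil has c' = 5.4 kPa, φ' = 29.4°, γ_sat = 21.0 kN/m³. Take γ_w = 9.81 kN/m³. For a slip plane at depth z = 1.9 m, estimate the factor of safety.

FS = 1.56

With seepage parallel to the slope and the water table at the surface, the effective normal stress on the slip plane uses the buoyant unit weight γ' = γ_sat − γ_w while the driving shear stress uses γ_sat:
FS = [c' + γ' z cos²β tanφ'] / [γ_sat z sinβ cosβ]
γ' = 21.0 − 9.81 = 11.19 kN/m³
Numerator = 5.4 + 11.19·1.9·cos²16.0°·tan29.4° = 5.4 + 11.19·1.9·0.9240·0.5635 = 16.470 kPa
Denominator = 21.0·1.9·sin16.0°·cos16.0° = 21.0·1.9·0.2756·0.9613 = 10.572 kPa
FS = 16.470 / 10.572 = 1.558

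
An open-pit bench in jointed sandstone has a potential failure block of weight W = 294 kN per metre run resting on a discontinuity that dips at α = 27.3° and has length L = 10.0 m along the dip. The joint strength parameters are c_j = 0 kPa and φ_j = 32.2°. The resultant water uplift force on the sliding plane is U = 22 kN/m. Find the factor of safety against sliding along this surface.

Resolving the block weight along and normal to the plane and applying the Mohr–Coulomb strength on the joint:
N' = W cosα − U = 294·cos27.3° − 22 = 239.3 kN/m
Driving force T = W sinα = 294·sin27.3° = 134.8 kN/m
Resisting force R = c_j·L + N'·tanφ_j = 0·10.0 + 239.3·tan32.2° = 0.0 + 150.7 = 150.7 kN/m
FS = R / T = 150.7 / 134.8 = 1.117

FS = 1.12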